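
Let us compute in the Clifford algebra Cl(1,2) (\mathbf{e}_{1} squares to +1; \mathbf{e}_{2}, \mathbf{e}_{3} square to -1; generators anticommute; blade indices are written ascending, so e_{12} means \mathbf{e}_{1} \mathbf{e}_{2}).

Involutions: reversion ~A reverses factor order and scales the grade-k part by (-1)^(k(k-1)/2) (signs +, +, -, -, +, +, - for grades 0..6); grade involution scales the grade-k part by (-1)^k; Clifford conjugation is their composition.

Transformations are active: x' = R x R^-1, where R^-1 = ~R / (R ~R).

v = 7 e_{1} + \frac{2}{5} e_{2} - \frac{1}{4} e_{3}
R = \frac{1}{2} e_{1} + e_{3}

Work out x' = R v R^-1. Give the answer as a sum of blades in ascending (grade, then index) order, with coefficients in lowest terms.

~R = \frac{1}{2} e_{1} + e_{3}, and R ~R = -\frac{3}{4}, so R^-1 = ~R / (-\frac{3}{4}).
R v = \frac{15}{4} + \frac{1}{5} e_{12} - \frac{57}{8} e_{13} - \frac{2}{5} e_{23}
Answer: -12 e_{1} - \frac{2}{5} e_{2} - \frac{39}{4} e_{3}


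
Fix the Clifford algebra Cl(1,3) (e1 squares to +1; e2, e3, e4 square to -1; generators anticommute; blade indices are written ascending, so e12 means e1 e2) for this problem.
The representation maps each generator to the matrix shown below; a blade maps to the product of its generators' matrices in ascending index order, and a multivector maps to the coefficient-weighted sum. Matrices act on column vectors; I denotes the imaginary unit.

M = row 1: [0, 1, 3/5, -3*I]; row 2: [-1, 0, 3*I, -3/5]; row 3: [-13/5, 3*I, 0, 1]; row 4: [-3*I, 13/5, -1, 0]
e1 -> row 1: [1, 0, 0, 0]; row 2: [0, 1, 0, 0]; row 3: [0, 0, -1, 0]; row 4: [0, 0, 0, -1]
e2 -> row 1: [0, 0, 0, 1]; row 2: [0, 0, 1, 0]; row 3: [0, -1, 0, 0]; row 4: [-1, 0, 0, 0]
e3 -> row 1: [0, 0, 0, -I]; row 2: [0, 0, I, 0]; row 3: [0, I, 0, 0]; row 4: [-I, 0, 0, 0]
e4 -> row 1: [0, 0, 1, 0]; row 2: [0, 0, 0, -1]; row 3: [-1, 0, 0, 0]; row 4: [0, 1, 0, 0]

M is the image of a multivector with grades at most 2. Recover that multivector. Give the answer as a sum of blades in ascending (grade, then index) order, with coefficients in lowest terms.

Method: the blade images are trace-orthogonal — tr(rho(e_A) rho(e_B)^-1) = 4 if A = B and 0 otherwise — and rho(e_A)^-1 = (e_A)^2 * rho(e_A) with (e_A)^2 = +1 or -1, so the coefficient of e_A in the preimage is (e_A)^2 * tr(M rho(e_A))/4.
Nonzero projections over blades of grade <= 2: e3: (e3)^2 = -1, tr(M rho(e3)) = -12, coefficient 3; e4: (e4)^2 = -1, tr(M rho(e4)) = -32/5, coefficient 8/5; e14: (e14)^2 = +1, tr(M rho(e14)) = -4, coefficient -1; e24: (e24)^2 = -1, tr(M rho(e24)) = -4, coefficient 1. Every other blade of grade <= 2 projects to 0.
Answer: 3*e3 + 8/5*e4 - e14 + e24


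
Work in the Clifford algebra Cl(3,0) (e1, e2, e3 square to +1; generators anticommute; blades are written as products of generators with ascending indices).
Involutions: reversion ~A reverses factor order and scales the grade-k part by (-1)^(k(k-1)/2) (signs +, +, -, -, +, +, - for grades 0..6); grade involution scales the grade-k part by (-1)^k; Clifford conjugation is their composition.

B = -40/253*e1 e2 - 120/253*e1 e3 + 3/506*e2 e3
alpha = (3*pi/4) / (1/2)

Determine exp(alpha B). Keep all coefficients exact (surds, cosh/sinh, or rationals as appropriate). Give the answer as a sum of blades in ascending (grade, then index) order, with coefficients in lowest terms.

B^2 term by term: the squares give (-40/253)^2*(e1 e2)^2 + (-120/253)^2*(e1 e3)^2 + (3/506)^2*(e2 e3)^2 = 1600/64009*(-1) + 14400/64009*(-1) + 9/256036*(-1) = -1/4 (each basis 2-blade squares to minus the product of its generators' squares); cross terms between blades sharing an index anticommute and cancel. So B^2 = -1/4.
B^2 = -1/4 — the series telescopes trigonometrically here: l = 1/2, alpha*l = 3*pi/4, so exp(alpha B) = cos(3*pi/4) + (sin(3*pi/4)/(1/2))*B = -sqrt(2)/2 + (sqrt(2))*B.
Answer: -sqrt(2)/2 - 40*sqrt(2)/253*e1 e2 - 120*sqrt(2)/253*e1 e3 + 3*sqrt(2)/506*e2 e3


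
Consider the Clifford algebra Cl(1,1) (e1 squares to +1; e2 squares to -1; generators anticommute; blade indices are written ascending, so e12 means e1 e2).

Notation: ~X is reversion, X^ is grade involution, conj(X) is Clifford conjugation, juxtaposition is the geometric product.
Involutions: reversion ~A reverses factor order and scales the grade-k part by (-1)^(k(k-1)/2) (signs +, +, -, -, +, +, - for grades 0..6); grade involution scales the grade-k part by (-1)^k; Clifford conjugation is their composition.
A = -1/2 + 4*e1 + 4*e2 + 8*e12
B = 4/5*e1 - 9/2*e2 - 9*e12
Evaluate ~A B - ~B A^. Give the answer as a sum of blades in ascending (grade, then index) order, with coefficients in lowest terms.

first term: 466/5 - 362/5*e1 - 547/20*e2 - 167/10*e12
second term: 254/5 - 2/5*e1 + 893/20*e2 - 257/10*e12
Answer: 212/5 - 72*e1 - 72*e2 + 9*e12


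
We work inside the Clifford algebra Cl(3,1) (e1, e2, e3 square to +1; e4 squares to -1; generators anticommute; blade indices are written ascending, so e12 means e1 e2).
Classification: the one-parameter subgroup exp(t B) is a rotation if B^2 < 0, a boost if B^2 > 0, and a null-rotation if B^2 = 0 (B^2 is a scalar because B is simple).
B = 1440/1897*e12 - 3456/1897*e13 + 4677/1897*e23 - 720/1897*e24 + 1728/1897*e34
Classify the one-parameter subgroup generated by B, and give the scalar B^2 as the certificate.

B^2 term by term: the squares give (1440/1897)^2*(e12)^2 + (-3456/1897)^2*(e13)^2 + (4677/1897)^2*(e23)^2 + (-720/1897)^2*(e24)^2 + (1728/1897)^2*(e34)^2 = 2073600/3598609*(-1) + 11943936/3598609*(-1) + 21874329/3598609*(-1) + 518400/3598609*(+1) + 2985984/3598609*(+1) = -9 (each basis 2-blade squares to minus the product of its generators' squares); cross terms between blades sharing an index anticommute and cancel; the commuting (index-disjoint) pairs give grade-4 terms 2*c*c'*(blade product), which cancel blade by blade — e1234: 4976640/3598609 - 4976640/3598609 = 0 — confirming B is simple. So B^2 = -9.
Answer: rotation, certificate B^2 = -9. Note: conjugating B changes its blade decomposition but never the scalar B^2 = -9, whose sign settles the classification.


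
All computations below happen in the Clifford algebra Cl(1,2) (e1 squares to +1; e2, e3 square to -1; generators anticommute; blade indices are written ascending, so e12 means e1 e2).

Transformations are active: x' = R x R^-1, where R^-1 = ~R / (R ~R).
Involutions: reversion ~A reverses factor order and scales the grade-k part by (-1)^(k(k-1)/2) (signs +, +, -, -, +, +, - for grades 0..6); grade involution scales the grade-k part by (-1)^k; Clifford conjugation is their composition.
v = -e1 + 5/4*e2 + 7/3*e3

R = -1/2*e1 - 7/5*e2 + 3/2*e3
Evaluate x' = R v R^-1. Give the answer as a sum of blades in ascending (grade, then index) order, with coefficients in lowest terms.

~R = -1/2*e1 - 7/5*e2 + 3/2*e3, and R ~R = -99/25, so R^-1 = ~R / (-99/25).
R v = -5/4 - 81/40*e12 + 1/3*e13 - 617/120*e23
Answer: 271/396*e1 - 845/396*e2 - 61/44*e3


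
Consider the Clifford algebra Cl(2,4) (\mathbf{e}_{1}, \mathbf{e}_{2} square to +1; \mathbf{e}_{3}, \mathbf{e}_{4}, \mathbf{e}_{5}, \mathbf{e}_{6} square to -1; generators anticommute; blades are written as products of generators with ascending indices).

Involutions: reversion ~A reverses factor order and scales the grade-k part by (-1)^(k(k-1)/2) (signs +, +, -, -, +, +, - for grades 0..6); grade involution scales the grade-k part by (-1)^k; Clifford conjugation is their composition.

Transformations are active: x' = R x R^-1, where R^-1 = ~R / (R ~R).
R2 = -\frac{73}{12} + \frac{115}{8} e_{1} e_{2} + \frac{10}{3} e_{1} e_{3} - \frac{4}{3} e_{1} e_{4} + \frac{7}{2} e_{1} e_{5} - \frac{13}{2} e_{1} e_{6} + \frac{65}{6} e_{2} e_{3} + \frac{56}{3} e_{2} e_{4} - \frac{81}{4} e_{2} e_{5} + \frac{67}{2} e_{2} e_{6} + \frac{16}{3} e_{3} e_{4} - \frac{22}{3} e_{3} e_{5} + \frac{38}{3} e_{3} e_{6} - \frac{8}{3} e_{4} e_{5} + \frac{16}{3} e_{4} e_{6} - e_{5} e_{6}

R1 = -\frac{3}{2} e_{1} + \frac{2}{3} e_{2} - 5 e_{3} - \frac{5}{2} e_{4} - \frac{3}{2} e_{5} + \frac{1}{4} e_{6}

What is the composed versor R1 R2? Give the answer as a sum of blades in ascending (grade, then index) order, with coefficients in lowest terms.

Distribute over the terms of R1 (each basis-blade product reordered to ascending indices, repeated generators contracted through their squares):
(-\frac{3}{2} e_{1}) R2 = \frac{73}{8} e_{1} - \frac{345}{16} e_{2} - 5 e_{3} + 2 e_{4} - \frac{21}{4} e_{5} + \frac{39}{4} e_{6} - \frac{65}{4} e_{1} e_{2} e_{3} - 28 e_{1} e_{2} e_{4} + \frac{243}{8} e_{1} e_{2} e_{5} - \frac{201}{4} e_{1} e_{2} e_{6} - 8 e_{1} e_{3} e_{4} + 11 e_{1} e_{3} e_{5} - 19 e_{1} e_{3} e_{6} + 4 e_{1} e_{4} e_{5} - 8 e_{1} e_{4} e_{6} + \frac{3}{2} e_{1} e_{5} e_{6}
(\frac{2}{3} e_{2}) R2 = -\frac{115}{12} e_{1} - \frac{73}{18} e_{2} + \frac{65}{9} e_{3} + \frac{112}{9} e_{4} - \frac{27}{2} e_{5} + \frac{67}{3} e_{6} - \frac{20}{9} e_{1} e_{2} e_{3} + \frac{8}{9} e_{1} e_{2} e_{4} - \frac{7}{3} e_{1} e_{2} e_{5} + \frac{13}{3} e_{1} e_{2} e_{6} + \frac{32}{9} e_{2} e_{3} e_{4} - \frac{44}{9} e_{2} e_{3} e_{5} + \frac{76}{9} e_{2} e_{3} e_{6} - \frac{16}{9} e_{2} e_{4} e_{5} + \frac{32}{9} e_{2} e_{4} e_{6} - \frac{2}{3} e_{2} e_{5} e_{6}
(-5 e_{3}) R2 = -\frac{50}{3} e_{1} - \frac{325}{6} e_{2} + \frac{365}{12} e_{3} + \frac{80}{3} e_{4} - \frac{110}{3} e_{5} + \frac{190}{3} e_{6} - \frac{575}{8} e_{1} e_{2} e_{3} - \frac{20}{3} e_{1} e_{3} e_{4} + \frac{35}{2} e_{1} e_{3} e_{5} - \frac{65}{2} e_{1} e_{3} e_{6} + \frac{280}{3} e_{2} e_{3} e_{4} - \frac{405}{4} e_{2} e_{3} e_{5} + \frac{335}{2} e_{2} e_{3} e_{6} + \frac{40}{3} e_{3} e_{4} e_{5} - \frac{80}{3} e_{3} e_{4} e_{6} + 5 e_{3} e_{5} e_{6}
(-\frac{5}{2} e_{4}) R2 = \frac{10}{3} e_{1} - \frac{140}{3} e_{2} - \frac{40}{3} e_{3} + \frac{365}{24} e_{4} - \frac{20}{3} e_{5} + \frac{40}{3} e_{6} - \frac{575}{16} e_{1} e_{2} e_{4} - \frac{25}{3} e_{1} e_{3} e_{4} + \frac{35}{4} e_{1} e_{4} e_{5} - \frac{65}{4} e_{1} e_{4} e_{6} - \frac{325}{12} e_{2} e_{3} e_{4} - \frac{405}{8} e_{2} e_{4} e_{5} + \frac{335}{4} e_{2} e_{4} e_{6} - \frac{55}{3} e_{3} e_{4} e_{5} + \frac{95}{3} e_{3} e_{4} e_{6} + \frac{5}{2} e_{4} e_{5} e_{6}
(-\frac{3}{2} e_{5}) R2 = -\frac{21}{4} e_{1} + \frac{243}{8} e_{2} + 11 e_{3} + 4 e_{4} + \frac{73}{8} e_{5} - \frac{3}{2} e_{6} - \frac{345}{16} e_{1} e_{2} e_{5} - 5 e_{1} e_{3} e_{5} + 2 e_{1} e_{4} e_{5} - \frac{39}{4} e_{1} e_{5} e_{6} - \frac{65}{4} e_{2} e_{3} e_{5} - 28 e_{2} e_{4} e_{5} + \frac{201}{4} e_{2} e_{5} e_{6} - 8 e_{3} e_{4} e_{5} + 19 e_{3} e_{5} e_{6} + 8 e_{4} e_{5} e_{6}
(\frac{1}{4} e_{6}) R2 = -\frac{13}{8} e_{1} + \frac{67}{8} e_{2} + \frac{19}{6} e_{3} + \frac{4}{3} e_{4} - \frac{1}{4} e_{5} - \frac{73}{48} e_{6} + \frac{115}{32} e_{1} e_{2} e_{6} + \frac{5}{6} e_{1} e_{3} e_{6} - \frac{1}{3} e_{1} e_{4} e_{6} + \frac{7}{8} e_{1} e_{5} e_{6} + \frac{65}{24} e_{2} e_{3} e_{6} + \frac{14}{3} e_{2} e_{4} e_{6} - \frac{81}{16} e_{2} e_{5} e_{6} + \frac{4}{3} e_{3} e_{4} e_{6} - \frac{11}{6} e_{3} e_{5} e_{6} - \frac{2}{3} e_{4} e_{5} e_{6}
Summing the partial products and collecting blades:
Answer: -\frac{62}{3} e_{1} - \frac{12629}{144} e_{2} + \frac{1205}{36} e_{3} + \frac{4439}{72} e_{4} - \frac{1277}{24} e_{5} + \frac{5075}{48} e_{6} - \frac{6505}{72} e_{1} e_{2} e_{3} - \frac{9079}{144} e_{1} e_{2} e_{4} + \frac{311}{48} e_{1} e_{2} e_{5} - \frac{4063}{96} e_{1} e_{2} e_{6} - 23 e_{1} e_{3} e_{4} + \frac{47}{2} e_{1} e_{3} e_{5} - \frac{152}{3} e_{1} e_{3} e_{6} + \frac{59}{4} e_{1} e_{4} e_{5} - \frac{295}{12} e_{1} e_{4} e_{6} - \frac{59}{8} e_{1} e_{5} e_{6} + \frac{2513}{36} e_{2} e_{3} e_{4} - \frac{2203}{18} e_{2} e_{3} e_{5} + \frac{12863}{72} e_{2} e_{3} e_{6} - \frac{5789}{72} e_{2} e_{4} e_{5} + \frac{3311}{36} e_{2} e_{4} e_{6} + \frac{2137}{48} e_{2} e_{5} e_{6} - 13 e_{3} e_{4} e_{5} + \frac{19}{3} e_{3} e_{4} e_{6} + \frac{133}{6} e_{3} e_{5} e_{6} + \frac{59}{6} e_{4} e_{5} e_{6}


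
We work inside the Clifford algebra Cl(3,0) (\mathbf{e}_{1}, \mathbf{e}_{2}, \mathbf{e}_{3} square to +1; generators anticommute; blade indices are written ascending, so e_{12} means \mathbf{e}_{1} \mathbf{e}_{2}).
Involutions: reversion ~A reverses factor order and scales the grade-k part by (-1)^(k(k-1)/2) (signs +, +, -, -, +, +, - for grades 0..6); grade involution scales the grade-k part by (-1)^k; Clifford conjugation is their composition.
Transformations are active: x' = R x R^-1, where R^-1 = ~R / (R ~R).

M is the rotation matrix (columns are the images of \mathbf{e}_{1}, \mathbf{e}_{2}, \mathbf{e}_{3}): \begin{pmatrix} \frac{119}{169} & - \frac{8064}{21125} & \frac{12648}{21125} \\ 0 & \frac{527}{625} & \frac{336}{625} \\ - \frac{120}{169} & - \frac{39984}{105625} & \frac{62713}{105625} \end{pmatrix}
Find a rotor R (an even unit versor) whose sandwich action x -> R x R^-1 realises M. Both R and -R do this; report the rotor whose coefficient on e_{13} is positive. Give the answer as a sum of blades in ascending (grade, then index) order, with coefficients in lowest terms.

Method: write R = a + b12*e_{12} + b13*e_{13} + b23*e_{23} with a^2 + b12^2 + b13^2 + b23^2 = 1 (so R^-1 = ~R). Expanding the columns R e_j ~R gives tr M = 4a^2 - 1 and, from the antisymmetric part, M21 - M12 = -4a*b12, M13 - M31 = 4a*b13, M32 - M23 = -4a*b23.
Here tr M = \frac{226151}{105625}, so a^2 = (1 + tr M)/4 = \frac{82944}{105625} and a = ±\frac{288}{325}. Taking a = \frac{288}{325}: M21 - M12 = \frac{8064}{21125}, M13 - M31 = \frac{27648}{21125}, M32 - M23 = -\frac{96768}{105625}, giving b12 = -\frac{7}{65}, b13 = \frac{24}{65}, b23 = \frac{84}{325}, i.e. R = \frac{288}{325} - \frac{7}{65} e_{12} + \frac{24}{65} e_{13} + \frac{84}{325} e_{23}.
Its e_{13} coefficient is already positive.
Answer: \frac{288}{325} - \frac{7}{65} e_{12} + \frac{24}{65} e_{13} + \frac{84}{325} e_{23}. Sheet selection: the two-to-one cover makes ±R indistinguishable at the matrix level (trace \frac{226151}{105625}), so uniqueness comes from the required sign on e_{13}.


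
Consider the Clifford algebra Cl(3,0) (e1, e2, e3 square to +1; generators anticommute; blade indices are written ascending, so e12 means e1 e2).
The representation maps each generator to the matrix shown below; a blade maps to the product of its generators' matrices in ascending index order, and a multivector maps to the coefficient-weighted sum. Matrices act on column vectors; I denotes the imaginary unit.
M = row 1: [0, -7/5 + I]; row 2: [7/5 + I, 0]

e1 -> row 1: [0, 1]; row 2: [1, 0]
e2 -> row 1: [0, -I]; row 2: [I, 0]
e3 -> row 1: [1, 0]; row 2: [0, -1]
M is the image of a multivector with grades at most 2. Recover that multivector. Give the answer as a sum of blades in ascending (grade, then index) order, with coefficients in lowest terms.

Method: 1, rho(e1), rho(e2), rho(e3) form a trace-orthogonal basis of the 2x2 complex matrices (tr(X Y) = 2 if X = Y, else 0), so M = m0*1 + m1*rho(e1) + m2*rho(e2) + m3*rho(e3) with m0 = tr(M)/2 = 0, m1 = tr(M rho(e1))/2 = I, m2 = tr(M rho(e2))/2 = -7*I/5, m3 = tr(M rho(e3))/2 = 0.
Multiplying table entries, the bivector images are rho(e12) = I*rho(e3), rho(e13) = -I*rho(e2), rho(e23) = I*rho(e1); with real blade coefficients the real parts of m0..m3 are the coefficients of 1, e1, e2, e3 and the imaginary parts give the bivectors (e23: Im m1, e13: -Im m2, e12: Im m3).
Answer: 7/5*e13 + e23


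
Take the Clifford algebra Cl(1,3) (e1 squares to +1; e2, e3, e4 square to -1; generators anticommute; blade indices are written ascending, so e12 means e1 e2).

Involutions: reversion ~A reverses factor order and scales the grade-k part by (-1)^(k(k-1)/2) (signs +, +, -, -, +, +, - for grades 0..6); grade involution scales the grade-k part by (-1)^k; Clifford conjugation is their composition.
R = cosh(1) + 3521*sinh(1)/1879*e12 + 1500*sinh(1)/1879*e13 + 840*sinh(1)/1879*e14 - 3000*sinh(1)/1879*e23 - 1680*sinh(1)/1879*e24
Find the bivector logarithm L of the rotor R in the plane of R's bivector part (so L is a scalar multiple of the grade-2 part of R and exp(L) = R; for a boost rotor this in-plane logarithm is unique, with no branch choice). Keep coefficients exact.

The scalar part of R is cosh(1), giving the rapidity magnitude (cosh is even); the bivector part supplies orientation, its quotient by sinh of the rapidity is the plane, and L = rapidity * plane — unique in that plane, since flipping both signs leaves L unchanged.
Concretely: cosh(rapidity) = cosh(1) gives rapidity = ±1, and since rapidity/sinh(rapidity) is even the sign is immaterial: L = (rapidity/sinh(rapidity)) * <R>_2 = (1/sinh(1)) * <R>_2.
Answer: 3521/1879*e12 + 1500/1879*e13 + 840/1879*e14 - 3000/1879*e23 - 1680/1879*e24


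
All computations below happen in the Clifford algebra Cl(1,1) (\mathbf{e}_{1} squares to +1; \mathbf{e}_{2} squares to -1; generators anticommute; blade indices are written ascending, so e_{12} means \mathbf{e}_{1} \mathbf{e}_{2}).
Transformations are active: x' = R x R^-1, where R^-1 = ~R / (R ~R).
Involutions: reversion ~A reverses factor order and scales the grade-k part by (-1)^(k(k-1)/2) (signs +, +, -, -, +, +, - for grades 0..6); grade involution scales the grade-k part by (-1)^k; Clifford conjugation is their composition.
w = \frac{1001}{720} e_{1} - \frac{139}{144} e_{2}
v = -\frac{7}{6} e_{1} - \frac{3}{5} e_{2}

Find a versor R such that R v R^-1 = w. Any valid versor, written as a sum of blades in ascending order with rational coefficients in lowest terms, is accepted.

Since q(v) = q(w) = \frac{901}{900}, the sum R = v + w = \frac{161}{720} e_{1} - \frac{1127}{720} e_{2} does the job whenever invertible.
Answer: \frac{161}{720} e_{1} - \frac{1127}{720} e_{2}


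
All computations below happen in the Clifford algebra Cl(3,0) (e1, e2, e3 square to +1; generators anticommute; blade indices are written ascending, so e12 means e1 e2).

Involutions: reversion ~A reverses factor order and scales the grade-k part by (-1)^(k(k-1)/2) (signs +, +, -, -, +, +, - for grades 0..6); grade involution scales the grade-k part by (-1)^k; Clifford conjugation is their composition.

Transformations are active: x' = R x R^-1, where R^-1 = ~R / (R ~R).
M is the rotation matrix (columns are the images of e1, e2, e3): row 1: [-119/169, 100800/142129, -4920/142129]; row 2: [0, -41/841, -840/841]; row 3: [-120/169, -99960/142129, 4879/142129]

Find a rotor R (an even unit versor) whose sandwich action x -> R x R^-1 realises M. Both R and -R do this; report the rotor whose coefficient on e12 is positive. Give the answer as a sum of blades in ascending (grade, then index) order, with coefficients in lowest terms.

Method: write R = a + b12*e12 + b13*e13 + b23*e23 with a^2 + b12^2 + b13^2 + b23^2 = 1 (so R^-1 = ~R). Expanding the columns R e_j ~R gives tr M = 4a^2 - 1 and, from the antisymmetric part, M21 - M12 = -4a*b12, M13 - M31 = 4a*b13, M32 - M23 = -4a*b23.
Here tr M = -102129/142129, so a^2 = (1 + tr M)/4 = 10000/142129 and a = ±100/377. Taking a = 100/377: M21 - M12 = -100800/142129, M13 - M31 = 96000/142129, M32 - M23 = 42000/142129, giving b12 = 252/377, b13 = 240/377, b23 = -105/377, i.e. R = 100/377 + 252/377*e12 + 240/377*e13 - 105/377*e23.
Its e12 coefficient is already positive.
Answer: 100/377 + 252/377*e12 + 240/377*e13 - 105/377*e23. Uniqueness: Spin(3) -> SO(3) maps R and -R to the same rotation of trace -102129/142129; fixing the sign of the e12 coefficient removes the ambiguity.


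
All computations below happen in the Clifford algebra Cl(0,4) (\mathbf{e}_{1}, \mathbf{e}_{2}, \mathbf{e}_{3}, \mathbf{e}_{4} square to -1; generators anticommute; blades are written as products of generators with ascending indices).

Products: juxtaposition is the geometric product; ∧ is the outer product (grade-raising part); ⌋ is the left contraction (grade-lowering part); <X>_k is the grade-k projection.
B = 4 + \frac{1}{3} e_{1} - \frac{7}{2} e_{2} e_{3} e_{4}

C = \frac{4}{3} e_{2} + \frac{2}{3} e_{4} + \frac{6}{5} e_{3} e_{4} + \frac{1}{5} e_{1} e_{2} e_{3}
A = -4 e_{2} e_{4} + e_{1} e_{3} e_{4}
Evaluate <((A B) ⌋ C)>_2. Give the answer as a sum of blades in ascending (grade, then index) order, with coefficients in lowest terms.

step 1: 14 e_{3} + \frac{7}{2} e_{1} e_{2} - 16 e_{2} e_{4} - \frac{1}{3} e_{3} e_{4} - \frac{4}{3} e_{1} e_{2} e_{4} + 4 e_{1} e_{3} e_{4}
step 2: \frac{2}{5} - \frac{7}{10} e_{3} - \frac{84}{5} e_{4} - \frac{14}{5} e_{1} e_{2}
step 3: -\frac{14}{5} e_{1} e_{2}
Answer: -\frac{14}{5} e_{1} e_{2}


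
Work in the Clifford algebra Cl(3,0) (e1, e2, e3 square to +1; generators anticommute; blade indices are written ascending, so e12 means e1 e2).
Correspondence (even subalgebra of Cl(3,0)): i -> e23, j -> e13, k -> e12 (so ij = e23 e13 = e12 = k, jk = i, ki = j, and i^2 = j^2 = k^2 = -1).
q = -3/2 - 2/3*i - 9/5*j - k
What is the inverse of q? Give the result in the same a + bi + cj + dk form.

In blades: q = -3/2 - e12 - 9/5*e13 - 2/3*e23.
With qbar = -3/2 + e12 + 9/5*e13 + 2/3*e23 (scalar fixed, mapped units negated), q qbar = 6241/900 (the sum of squared coefficients), so q^-1 = qbar / (6241/900) = -1350/6241 + 900/6241*e12 + 1620/6241*e13 + 600/6241*e23; translating back:
Answer: -1350/6241 + 600/6241*i + 1620/6241*j + 900/6241*k


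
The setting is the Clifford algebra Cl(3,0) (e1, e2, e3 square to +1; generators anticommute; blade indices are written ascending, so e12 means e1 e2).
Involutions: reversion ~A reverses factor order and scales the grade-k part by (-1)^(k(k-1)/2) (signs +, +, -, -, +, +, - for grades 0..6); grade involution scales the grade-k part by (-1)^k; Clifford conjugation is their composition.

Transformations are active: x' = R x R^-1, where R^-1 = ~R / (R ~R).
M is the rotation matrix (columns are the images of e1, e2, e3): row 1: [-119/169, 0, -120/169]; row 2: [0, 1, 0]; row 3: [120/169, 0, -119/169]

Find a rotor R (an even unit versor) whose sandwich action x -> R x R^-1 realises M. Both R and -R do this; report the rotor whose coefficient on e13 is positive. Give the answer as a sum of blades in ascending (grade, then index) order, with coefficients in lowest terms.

Method: write R = a + b12*e12 + b13*e13 + b23*e23 with a^2 + b12^2 + b13^2 + b23^2 = 1 (so R^-1 = ~R). Expanding the columns R e_j ~R gives tr M = 4a^2 - 1 and, from the antisymmetric part, M21 - M12 = -4a*b12, M13 - M31 = 4a*b13, M32 - M23 = -4a*b23.
Here tr M = -69/169, so a^2 = (1 + tr M)/4 = 25/169 and a = ±5/13. Taking a = 5/13: M21 - M12 = 0, M13 - M31 = -240/169, M32 - M23 = 0, giving b12 = 0, b13 = -12/13, b23 = 0, i.e. R = 5/13 - 12/13*e13.
Its e13 coefficient is negative, so report the other preimage -R.
Answer: -5/13 + 12/13*e13. Sheet selection: the two-to-one cover makes ±R indistinguishable at the matrix level (trace -69/169), so uniqueness comes from the required sign on e13.


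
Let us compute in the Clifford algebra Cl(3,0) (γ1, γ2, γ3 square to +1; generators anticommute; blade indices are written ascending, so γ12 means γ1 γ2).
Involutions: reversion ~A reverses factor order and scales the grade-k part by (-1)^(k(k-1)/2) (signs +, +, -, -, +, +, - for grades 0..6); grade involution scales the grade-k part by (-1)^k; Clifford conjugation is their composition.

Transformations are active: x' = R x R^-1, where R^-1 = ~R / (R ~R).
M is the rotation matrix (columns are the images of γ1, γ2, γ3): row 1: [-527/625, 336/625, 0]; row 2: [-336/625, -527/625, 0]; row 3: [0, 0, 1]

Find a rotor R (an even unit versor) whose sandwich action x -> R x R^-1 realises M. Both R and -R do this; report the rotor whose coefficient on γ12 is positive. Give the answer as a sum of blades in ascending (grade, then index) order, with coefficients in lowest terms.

Method: write R = a + b12*γ12 + b13*γ13 + b23*γ23 with a^2 + b12^2 + b13^2 + b23^2 = 1 (so R^-1 = ~R). Expanding the columns R e_j ~R gives tr M = 4a^2 - 1 and, from the antisymmetric part, M21 - M12 = -4a*b12, M13 - M31 = 4a*b13, M32 - M23 = -4a*b23.
Here tr M = -429/625, so a^2 = (1 + tr M)/4 = 49/625 and a = ±7/25. Taking a = 7/25: M21 - M12 = -672/625, M13 - M31 = 0, M32 - M23 = 0, giving b12 = 24/25, b13 = 0, b23 = 0, i.e. R = 7/25 + 24/25*γ12.
Its γ12 coefficient is already positive.
Answer: 7/25 + 24/25*γ12. Uniqueness: Spin(3) -> SO(3) maps R and -R to the same rotation of trace -429/625; fixing the sign of the γ12 coefficient removes the ambiguity.


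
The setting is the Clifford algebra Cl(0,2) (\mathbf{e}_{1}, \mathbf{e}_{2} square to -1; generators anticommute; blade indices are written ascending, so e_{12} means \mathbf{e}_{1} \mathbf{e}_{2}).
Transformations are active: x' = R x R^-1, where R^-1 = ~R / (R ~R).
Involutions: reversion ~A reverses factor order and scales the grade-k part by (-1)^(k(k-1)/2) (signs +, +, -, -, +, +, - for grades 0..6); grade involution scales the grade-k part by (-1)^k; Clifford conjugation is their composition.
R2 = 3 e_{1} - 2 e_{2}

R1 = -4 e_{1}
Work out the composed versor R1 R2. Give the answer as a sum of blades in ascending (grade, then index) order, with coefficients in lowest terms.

Distribute over the terms of R1 (each basis-blade product reordered to ascending indices, repeated generators contracted through their squares):
(-4 e_{1}) R2 = 12 + 8 e_{12}
Answer: 12 + 8 e_{12}


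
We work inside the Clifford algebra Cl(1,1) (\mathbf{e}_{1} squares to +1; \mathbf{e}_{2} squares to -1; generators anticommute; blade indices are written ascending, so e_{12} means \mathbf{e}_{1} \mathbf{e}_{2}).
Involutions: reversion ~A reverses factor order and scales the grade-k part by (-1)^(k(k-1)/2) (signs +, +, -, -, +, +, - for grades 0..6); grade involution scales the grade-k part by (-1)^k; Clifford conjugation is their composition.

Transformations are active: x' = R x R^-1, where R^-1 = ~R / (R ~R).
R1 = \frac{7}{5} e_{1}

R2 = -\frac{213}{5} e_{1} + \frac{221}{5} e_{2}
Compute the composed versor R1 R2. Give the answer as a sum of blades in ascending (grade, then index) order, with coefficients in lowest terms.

Distribute over the terms of R1 (each basis-blade product reordered to ascending indices, repeated generators contracted through their squares):
(\frac{7}{5} e_{1}) R2 = -\frac{1491}{25} + \frac{1547}{25} e_{12}
Answer: -\frac{1491}{25} + \frac{1547}{25} e_{12}


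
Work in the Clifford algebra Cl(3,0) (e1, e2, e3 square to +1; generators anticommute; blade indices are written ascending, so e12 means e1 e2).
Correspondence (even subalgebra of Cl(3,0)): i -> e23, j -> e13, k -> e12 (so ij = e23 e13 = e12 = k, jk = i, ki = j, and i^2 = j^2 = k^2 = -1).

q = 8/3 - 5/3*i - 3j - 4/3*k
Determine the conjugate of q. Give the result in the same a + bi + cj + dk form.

In blades: q = 8/3 - 4/3*e12 - 3*e13 - 5/3*e23.
Quaternion conjugation is reversion on the even subalgebra: the scalar is fixed and every grade-2 blade flips sign, giving 8/3 + 4/3*e12 + 3*e13 + 5/3*e23; translating back:
Answer: 8/3 + 5/3*i + 3j + 4/3*k


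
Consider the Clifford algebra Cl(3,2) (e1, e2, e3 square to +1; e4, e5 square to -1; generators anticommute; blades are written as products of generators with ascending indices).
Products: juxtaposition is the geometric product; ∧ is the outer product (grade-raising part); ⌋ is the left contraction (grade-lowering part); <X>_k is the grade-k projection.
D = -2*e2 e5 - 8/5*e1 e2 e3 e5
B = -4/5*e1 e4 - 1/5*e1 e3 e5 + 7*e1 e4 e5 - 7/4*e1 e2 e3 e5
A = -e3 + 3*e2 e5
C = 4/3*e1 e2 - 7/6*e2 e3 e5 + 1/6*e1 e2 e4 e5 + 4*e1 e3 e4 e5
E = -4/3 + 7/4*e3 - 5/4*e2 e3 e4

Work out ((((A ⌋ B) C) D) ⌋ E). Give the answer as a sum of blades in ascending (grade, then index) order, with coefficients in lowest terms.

step 1: 21/4*e1 e3 - 1/5*e1 e5 + 7/4*e1 e2 e5
step 2: -7/24*e4 - 7/3*e5 + 49/24*e1 e3 + 7*e2 e3 - 1/30*e2 e4 - 4/15*e2 e5 - 4/5*e3 e4 - 21*e4 e5 - 7/30*e1 e2 e3 + 49/8*e1 e2 e5 - 7*e2 e3 e4 + 7/8*e2 e3 e4 e5
step 3: 8/15 - 49/4*e1 + 14/3*e2 + 49/5*e3 - 28/75*e5 - 32/75*e1 e3 - 7/5*e1 e4 + 56/5*e1 e5 - 42*e2 e4 - 49/15*e2 e5 - 7/4*e3 e4 + 14*e3 e5 - 1/15*e4 e5 + 56/15*e1 e2 e3 - 7/15*e1 e3 e5 + 56/5*e1 e4 e5 - 7/12*e2 e4 e5 + 14*e3 e4 e5 - 168/5*e1 e2 e3 e4 + 49/12*e1 e2 e3 e5 - 32/25*e1 e2 e4 e5 + 4/75*e1 e3 e4 e5 + 8/5*e2 e3 e4 e5 - 7/15*e1 e2 e3 e4 e5
step 4: 2959/180 + 35/16*e2 - 1547/30*e3 + 49/4*e2 e4 - 35/6*e3 e4 - 2/3*e2 e3 e4
Answer: 2959/180 + 35/16*e2 - 1547/30*e3 + 49/4*e2 e4 - 35/6*e3 e4 - 2/3*e2 e3 e4


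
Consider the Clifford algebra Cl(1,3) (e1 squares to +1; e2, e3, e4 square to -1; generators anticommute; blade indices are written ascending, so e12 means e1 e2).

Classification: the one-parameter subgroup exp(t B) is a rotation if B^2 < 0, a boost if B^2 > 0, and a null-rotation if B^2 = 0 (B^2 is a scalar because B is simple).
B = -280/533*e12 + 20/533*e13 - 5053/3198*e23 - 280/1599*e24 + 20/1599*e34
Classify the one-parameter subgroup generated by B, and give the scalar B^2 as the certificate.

B^2 term by term: the squares give (-280/533)^2*(e12)^2 + (20/533)^2*(e13)^2 + (-5053/3198)^2*(e23)^2 + (-280/1599)^2*(e24)^2 + (20/1599)^2*(e34)^2 = 78400/284089*(+1) + 400/284089*(+1) + 25532809/10227204*(-1) + 78400/2556801*(-1) + 400/2556801*(-1) = -9/4 (each basis 2-blade squares to minus the product of its generators' squares); cross terms between blades sharing an index anticommute and cancel; the commuting (index-disjoint) pairs give grade-4 terms 2*c*c'*(blade product), which cancel blade by blade — e1234: -11200/852267 + 11200/852267 = 0 — confirming B is simple. So B^2 = -9/4.
Answer: rotation, certificate B^2 = -9/4. No conjugation can change B^2 = -9/4; the sign gives the class.


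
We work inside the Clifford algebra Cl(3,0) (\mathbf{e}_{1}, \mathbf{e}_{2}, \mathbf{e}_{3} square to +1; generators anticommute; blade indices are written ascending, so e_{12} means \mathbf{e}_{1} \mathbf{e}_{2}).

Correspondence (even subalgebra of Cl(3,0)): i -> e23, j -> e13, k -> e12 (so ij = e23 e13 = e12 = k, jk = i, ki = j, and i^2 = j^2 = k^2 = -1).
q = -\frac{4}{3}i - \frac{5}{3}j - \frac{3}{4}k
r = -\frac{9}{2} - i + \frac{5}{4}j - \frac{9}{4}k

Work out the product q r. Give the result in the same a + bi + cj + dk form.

In blades: q = -\frac{3}{4} e_{12} - \frac{5}{3} e_{13} - \frac{4}{3} e_{23}, r = -\frac{9}{2} - \frac{9}{4} e_{12} + \frac{5}{4} e_{13} - e_{23}.
Distribute q over r term by term (generator squares from the signature, products reordered to ascending indices): (-\frac{3}{4} e_{12})*r = -\frac{27}{16} + \frac{27}{8} e_{12} + \frac{3}{4} e_{13} + \frac{15}{16} e_{23}; (-\frac{5}{3} e_{13})*r = \frac{25}{12} - \frac{5}{3} e_{12} + \frac{15}{2} e_{13} + \frac{15}{4} e_{23}; (-\frac{4}{3} e_{23})*r = -\frac{4}{3} - \frac{5}{3} e_{12} - 3 e_{13} + 6 e_{23}.
Sum: -\frac{15}{16} + \frac{1}{24} e_{12} + \frac{21}{4} e_{13} + \frac{171}{16} e_{23}; translating back through the correspondence:
Answer: -\frac{15}{16} + \frac{171}{16}i + \frac{21}{4}j + \frac{1}{24}k


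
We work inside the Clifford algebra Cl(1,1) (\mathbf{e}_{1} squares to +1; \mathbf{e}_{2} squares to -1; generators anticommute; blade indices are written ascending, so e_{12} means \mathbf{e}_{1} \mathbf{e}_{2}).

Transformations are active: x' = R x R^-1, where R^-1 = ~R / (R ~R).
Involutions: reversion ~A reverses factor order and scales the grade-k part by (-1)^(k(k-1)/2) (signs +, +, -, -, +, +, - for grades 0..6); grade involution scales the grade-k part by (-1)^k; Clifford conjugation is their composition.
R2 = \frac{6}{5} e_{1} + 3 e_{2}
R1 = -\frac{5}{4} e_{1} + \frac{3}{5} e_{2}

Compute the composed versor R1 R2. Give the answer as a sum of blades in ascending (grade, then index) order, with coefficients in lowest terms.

Distribute over the terms of R1 (each basis-blade product reordered to ascending indices, repeated generators contracted through their squares):
(-\frac{5}{4} e_{1}) R2 = -\frac{3}{2} - \frac{15}{4} e_{12}
(\frac{3}{5} e_{2}) R2 = -\frac{9}{5} - \frac{18}{25} e_{12}
Summing the partial products and collecting blades:
Answer: -\frac{33}{10} - \frac{447}{100} e_{12}


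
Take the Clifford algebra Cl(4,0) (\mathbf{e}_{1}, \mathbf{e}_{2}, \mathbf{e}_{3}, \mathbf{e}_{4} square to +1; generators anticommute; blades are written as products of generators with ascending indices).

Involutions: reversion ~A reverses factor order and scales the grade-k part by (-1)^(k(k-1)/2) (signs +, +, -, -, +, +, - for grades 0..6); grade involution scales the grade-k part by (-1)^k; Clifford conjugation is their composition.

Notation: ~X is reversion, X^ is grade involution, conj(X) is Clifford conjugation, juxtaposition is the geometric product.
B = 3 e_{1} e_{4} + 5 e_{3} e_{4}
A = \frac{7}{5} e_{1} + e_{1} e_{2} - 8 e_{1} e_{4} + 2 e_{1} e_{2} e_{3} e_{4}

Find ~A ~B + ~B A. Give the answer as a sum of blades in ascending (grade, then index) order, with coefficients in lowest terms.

first term: 24 - \frac{21}{5} e_{4} + 10 e_{1} e_{2} + 40 e_{1} e_{3} + 6 e_{2} e_{3} - 3 e_{2} e_{4} - 7 e_{1} e_{3} e_{4} + 5 e_{1} e_{2} e_{3} e_{4}
second term: -24 + \frac{21}{5} e_{4} + 10 e_{1} e_{2} + 40 e_{1} e_{3} + 6 e_{2} e_{3} - 3 e_{2} e_{4} - 7 e_{1} e_{3} e_{4} - 5 e_{1} e_{2} e_{3} e_{4}
Answer: 20 e_{1} e_{2} + 80 e_{1} e_{3} + 12 e_{2} e_{3} - 6 e_{2} e_{4} - 14 e_{1} e_{3} e_{4}


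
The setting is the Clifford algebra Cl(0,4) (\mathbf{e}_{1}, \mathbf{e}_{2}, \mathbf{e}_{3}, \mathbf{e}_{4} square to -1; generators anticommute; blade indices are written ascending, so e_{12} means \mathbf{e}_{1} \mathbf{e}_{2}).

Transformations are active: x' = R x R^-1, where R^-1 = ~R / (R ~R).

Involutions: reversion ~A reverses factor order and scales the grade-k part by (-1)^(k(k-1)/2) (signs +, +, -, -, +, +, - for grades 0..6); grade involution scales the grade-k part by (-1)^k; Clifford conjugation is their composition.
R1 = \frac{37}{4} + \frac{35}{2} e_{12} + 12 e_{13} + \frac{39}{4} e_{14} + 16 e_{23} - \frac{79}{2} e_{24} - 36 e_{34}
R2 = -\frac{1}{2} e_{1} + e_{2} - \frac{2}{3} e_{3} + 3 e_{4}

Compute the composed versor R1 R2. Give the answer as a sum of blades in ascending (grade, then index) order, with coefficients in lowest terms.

Distribute over the terms of R2 (each basis-blade product reordered to ascending indices, repeated generators contracted through their squares):
R1 (-\frac{1}{2} e_{1}) = -\frac{37}{8} e_{1} - \frac{35}{4} e_{2} - 6 e_{3} - \frac{39}{8} e_{4} - 8 e_{123} + \frac{79}{4} e_{124} + 18 e_{134}
R1 (e_{2}) = -\frac{35}{2} e_{1} + \frac{37}{4} e_{2} + 16 e_{3} - \frac{79}{2} e_{4} - 12 e_{123} - \frac{39}{4} e_{124} - 36 e_{234}
R1 (-\frac{2}{3} e_{3}) = 8 e_{1} + \frac{32}{3} e_{2} - \frac{37}{6} e_{3} + 24 e_{4} - \frac{35}{3} e_{123} + \frac{13}{2} e_{134} - \frac{79}{3} e_{234}
R1 (3 e_{4}) = -\frac{117}{4} e_{1} + \frac{237}{2} e_{2} + 108 e_{3} + \frac{111}{4} e_{4} + \frac{105}{2} e_{124} + 36 e_{134} + 48 e_{234}
Summing the partial products and collecting blades:
Answer: -\frac{347}{8} e_{1} + \frac{389}{3} e_{2} + \frac{671}{6} e_{3} + \frac{59}{8} e_{4} - \frac{95}{3} e_{123} + \frac{125}{2} e_{124} + \frac{121}{2} e_{134} - \frac{43}{3} e_{234}


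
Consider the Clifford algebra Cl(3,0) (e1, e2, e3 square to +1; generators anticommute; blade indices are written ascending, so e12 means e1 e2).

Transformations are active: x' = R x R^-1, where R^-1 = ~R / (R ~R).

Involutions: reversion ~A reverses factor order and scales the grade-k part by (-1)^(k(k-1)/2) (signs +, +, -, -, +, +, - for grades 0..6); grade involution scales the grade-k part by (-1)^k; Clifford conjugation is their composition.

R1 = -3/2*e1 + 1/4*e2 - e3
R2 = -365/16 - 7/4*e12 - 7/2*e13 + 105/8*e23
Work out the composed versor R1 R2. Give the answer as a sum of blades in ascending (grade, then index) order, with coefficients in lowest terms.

Distribute over the terms of R1 (each basis-blade product reordered to ascending indices, repeated generators contracted through their squares):
(-3/2*e1) R2 = 1095/32*e1 + 21/8*e2 + 21/4*e3 - 315/16*e123
(1/4*e2) R2 = 7/16*e1 - 365/64*e2 + 105/32*e3 + 7/8*e123
(-e3) R2 = -7/2*e1 + 105/8*e2 + 365/16*e3 + 7/4*e123
Summing the partial products and collecting blades:
Answer: 997/32*e1 + 643/64*e2 + 1003/32*e3 - 273/16*e123


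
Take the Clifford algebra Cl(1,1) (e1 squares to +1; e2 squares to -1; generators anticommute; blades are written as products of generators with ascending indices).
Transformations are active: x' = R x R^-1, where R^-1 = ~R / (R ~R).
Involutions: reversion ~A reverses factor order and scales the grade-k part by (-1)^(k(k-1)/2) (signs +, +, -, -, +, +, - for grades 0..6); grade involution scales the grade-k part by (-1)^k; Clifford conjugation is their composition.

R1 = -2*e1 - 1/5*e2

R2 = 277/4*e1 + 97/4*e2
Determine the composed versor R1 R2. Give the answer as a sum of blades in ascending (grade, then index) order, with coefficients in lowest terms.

Distribute over the terms of R1 (each basis-blade product reordered to ascending indices, repeated generators contracted through their squares):
(-2*e1) R2 = -277/2 - 97/2*e1 e2
(-1/5*e2) R2 = 97/20 + 277/20*e1 e2
Summing the partial products and collecting blades:
Answer: -2673/20 - 693/20*e1 e2


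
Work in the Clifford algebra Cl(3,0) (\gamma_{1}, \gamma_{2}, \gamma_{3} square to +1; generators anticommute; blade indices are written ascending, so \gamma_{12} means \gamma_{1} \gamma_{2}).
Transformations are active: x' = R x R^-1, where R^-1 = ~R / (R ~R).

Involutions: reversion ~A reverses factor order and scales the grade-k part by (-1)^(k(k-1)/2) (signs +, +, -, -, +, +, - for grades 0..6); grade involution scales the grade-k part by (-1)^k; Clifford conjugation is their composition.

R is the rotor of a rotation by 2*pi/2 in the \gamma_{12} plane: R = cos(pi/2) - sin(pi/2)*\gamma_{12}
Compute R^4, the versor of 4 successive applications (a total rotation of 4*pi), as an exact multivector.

Rotor phase runs at HALF the rotation angle; powers of one rotor simply add phase, so after 4 steps in \gamma_{12} the phase is 4*pi/2 = 2 \pi and R^4 = cos(2 \pi) - sin(2 \pi)*\gamma_{12}.
cos(2 \pi) = 1 and sin(2 \pi) = 0, so R^4 = 1. The total rotation 4*pi is 2 full turns, so every vector returns to itself, yet the rotor is +1, back on the identity sheet (an even number of 2*pi turns).
Answer: 1


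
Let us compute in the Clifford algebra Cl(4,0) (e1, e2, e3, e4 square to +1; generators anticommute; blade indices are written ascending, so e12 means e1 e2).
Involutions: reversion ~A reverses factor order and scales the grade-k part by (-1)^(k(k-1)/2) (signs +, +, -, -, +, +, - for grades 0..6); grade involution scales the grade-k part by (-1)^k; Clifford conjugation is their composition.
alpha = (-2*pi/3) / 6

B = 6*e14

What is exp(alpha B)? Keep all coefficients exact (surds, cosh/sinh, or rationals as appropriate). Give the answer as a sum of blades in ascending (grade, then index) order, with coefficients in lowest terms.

B^2 = (6)^2*(e14)^2 = 36*(-1) = -36 (a basis 2-blade squares to minus the product of its generators' squares).
B^2 = -36 — a negative square means the series sums to a rotation: l = 6, alpha*l = -2*pi/3, so exp(alpha B) = cos(-2*pi/3) + (sin(-2*pi/3)/6)*B = -1/2 + (-sqrt(3)/12)*B.
Answer: -1/2 - sqrt(3)/2*e14


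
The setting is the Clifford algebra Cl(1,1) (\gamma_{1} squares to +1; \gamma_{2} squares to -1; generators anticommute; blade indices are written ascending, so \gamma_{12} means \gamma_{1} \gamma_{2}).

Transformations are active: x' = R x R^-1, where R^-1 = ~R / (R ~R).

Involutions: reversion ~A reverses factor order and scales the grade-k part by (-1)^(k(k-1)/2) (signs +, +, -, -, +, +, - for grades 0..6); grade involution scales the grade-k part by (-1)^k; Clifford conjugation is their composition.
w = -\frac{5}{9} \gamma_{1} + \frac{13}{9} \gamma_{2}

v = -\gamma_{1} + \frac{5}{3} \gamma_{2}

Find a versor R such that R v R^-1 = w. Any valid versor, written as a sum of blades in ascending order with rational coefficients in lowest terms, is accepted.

Here q(v) = q(w) = -\frac{16}{9}; the classical choice R = v + w = -\frac{14}{9} \gamma_{1} + \frac{28}{9} \gamma_{2} then realises v -> w under the sandwich.
Answer: -\frac{14}{9} \gamma_{1} + \frac{28}{9} \gamma_{2}


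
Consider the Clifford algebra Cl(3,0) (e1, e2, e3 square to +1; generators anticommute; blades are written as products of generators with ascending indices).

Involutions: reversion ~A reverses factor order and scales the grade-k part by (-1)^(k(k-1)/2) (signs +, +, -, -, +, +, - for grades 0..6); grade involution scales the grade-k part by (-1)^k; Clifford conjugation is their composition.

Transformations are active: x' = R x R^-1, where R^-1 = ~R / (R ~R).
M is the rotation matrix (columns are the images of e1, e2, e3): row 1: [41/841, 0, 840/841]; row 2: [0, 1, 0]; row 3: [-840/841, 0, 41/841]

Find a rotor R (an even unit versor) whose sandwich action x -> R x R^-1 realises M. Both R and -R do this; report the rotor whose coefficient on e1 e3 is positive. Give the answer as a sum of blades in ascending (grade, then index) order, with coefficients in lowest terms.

Method: write R = a + b12*e1 e2 + b13*e1 e3 + b23*e2 e3 with a^2 + b12^2 + b13^2 + b23^2 = 1 (so R^-1 = ~R). Expanding the columns R e_j ~R gives tr M = 4a^2 - 1 and, from the antisymmetric part, M21 - M12 = -4a*b12, M13 - M31 = 4a*b13, M32 - M23 = -4a*b23.
Here tr M = 923/841, so a^2 = (1 + tr M)/4 = 441/841 and a = ±21/29. Taking a = 21/29: M21 - M12 = 0, M13 - M31 = 1680/841, M32 - M23 = 0, giving b12 = 0, b13 = 20/29, b23 = 0, i.e. R = 21/29 + 20/29*e1 e3.
Its e1 e3 coefficient is already positive.
Answer: 21/29 + 20/29*e1 e3. Why the constraint matters: R and -R act identically through the sandwich — M has trace 923/841 either way — so only the sign condition on e1 e3 picks one of the two preimages.
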